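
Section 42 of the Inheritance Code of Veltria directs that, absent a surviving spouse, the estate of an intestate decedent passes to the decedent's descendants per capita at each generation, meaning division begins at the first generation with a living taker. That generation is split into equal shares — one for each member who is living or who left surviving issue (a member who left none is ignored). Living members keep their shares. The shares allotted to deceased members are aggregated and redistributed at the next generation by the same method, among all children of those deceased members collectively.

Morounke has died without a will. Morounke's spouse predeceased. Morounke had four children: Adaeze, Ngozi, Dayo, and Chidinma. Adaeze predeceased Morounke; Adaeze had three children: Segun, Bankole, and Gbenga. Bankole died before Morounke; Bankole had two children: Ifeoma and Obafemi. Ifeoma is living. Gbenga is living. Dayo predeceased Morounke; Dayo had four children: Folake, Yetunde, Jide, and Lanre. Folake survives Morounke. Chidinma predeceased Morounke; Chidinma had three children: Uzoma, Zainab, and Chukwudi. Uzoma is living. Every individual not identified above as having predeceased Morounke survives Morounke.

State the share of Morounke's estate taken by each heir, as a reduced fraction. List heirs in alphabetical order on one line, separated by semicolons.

There is no surviving spouse, so the entire estate passes to Morounke's descendants per capita at each generation.
At generation 1 (Adaeze, Ngozi, Dayo, Chidinma) there are 4 shares of (1)/4 = 1/4 each.
Living: Ngozi — each takes 1/4.
Deceased: Adaeze, Dayo, and Chidinma. Their combined 3/4 is pooled and carried to generation 2.
At generation 2 (Segun, Bankole, Gbenga, Folake, Yetunde, Jide, Lanre, Uzoma, Zainab, Chukwudi) there are 10 shares of (3/4)/10 = 3/40 each.
Living: Segun, Gbenga, Folake, Yetunde, Jide, Lanre, Uzoma, Zainab, and Chukwudi — each takes 3/40.
Deceased: Bankole. That 3/40 share is carried to generation 3.
At generation 3 (Ifeoma, Obafemi) there are 2 shares of (3/40)/2 = 3/80 each.
Living: Ifeoma and Obafemi — each takes 3/80.

Chukwudi 3/40; Folake 3/40; Gbenga 3/40; Ifeoma 3/80; Jide 3/40; Lanre 3/40; Ngozi 1/4; Obafemi 3/80; Segun 3/40; Uzoma 3/40; Yetunde 3/40; Zainab 3/40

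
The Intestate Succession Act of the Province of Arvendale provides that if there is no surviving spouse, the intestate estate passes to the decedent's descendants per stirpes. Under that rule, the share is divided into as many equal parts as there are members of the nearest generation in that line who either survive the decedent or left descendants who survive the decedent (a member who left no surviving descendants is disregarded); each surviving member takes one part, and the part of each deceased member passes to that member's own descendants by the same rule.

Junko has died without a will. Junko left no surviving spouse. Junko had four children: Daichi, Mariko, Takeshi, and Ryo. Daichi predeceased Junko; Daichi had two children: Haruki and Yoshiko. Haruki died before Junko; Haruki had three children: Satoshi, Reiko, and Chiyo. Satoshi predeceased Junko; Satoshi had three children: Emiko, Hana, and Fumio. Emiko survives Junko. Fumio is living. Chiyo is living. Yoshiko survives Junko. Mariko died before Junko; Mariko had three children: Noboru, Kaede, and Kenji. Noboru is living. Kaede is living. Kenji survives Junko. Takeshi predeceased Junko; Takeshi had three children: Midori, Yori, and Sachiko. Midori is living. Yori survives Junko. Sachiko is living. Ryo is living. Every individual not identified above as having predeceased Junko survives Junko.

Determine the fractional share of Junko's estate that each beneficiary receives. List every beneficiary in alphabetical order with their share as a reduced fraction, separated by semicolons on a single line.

Chiyo 1/24; Emiko 1/72; Fumio 1/72; Hana 1/72; Kaede 1/12; Kenji 1/12; Midori 1/12; Noboru 1/12; Reiko 1/24; Ryo 1/4; Sachiko 1/12; Yori 1/12; Yoshiko 1/8

There is no surviving spouse, so the entire estate passes to Junko's descendants per stirpes.
The estate is divided into 4 equal shares of 1/4 among Daichi, Mariko, Takeshi, Ryo.
Daichi predeceased; the 1/4 allotted to Daichi's branch passes to Daichi's issue by representation.
The 1/4 is divided into 2 equal shares of 1/8 among Haruki, Yoshiko.
Haruki predeceased; the 1/8 allotted to Haruki's branch passes to Haruki's issue by representation.
The 1/8 is divided into 3 equal shares of 1/24 among Satoshi, Reiko, Chiyo.
Satoshi predeceased; the 1/24 allotted to Satoshi's branch passes to Satoshi's issue by representation.
The 1/24 is divided into 3 equal shares of 1/72 among Emiko, Hana, Fumio.
Emiko is living and takes 1/72.
Hana is living and takes 1/72.
Fumio is living and takes 1/72.
Reiko is living and takes 1/24.
Chiyo is living and takes 1/24.
Yoshiko is living and takes 1/8.
Mariko predeceased; the 1/4 allotted to Mariko's branch passes to Mariko's issue by representation.
The 1/4 is divided into 3 equal shares of 1/12 among Noboru, Kaede, Kenji.
Noboru is living and takes 1/12.
Kaede is living and takes 1/12.
Kenji is living and takes 1/12.
Takeshi predeceased; the 1/4 allotted to Takeshi's branch passes to Takeshi's issue by representation.
The 1/4 is divided into 3 equal shares of 1/12 among Midori, Yori, Sachiko.
Midori is living and takes 1/12.
Yori is living and takes 1/12.
Sachiko is living and takes 1/12.
Ryo is living and takes 1/4.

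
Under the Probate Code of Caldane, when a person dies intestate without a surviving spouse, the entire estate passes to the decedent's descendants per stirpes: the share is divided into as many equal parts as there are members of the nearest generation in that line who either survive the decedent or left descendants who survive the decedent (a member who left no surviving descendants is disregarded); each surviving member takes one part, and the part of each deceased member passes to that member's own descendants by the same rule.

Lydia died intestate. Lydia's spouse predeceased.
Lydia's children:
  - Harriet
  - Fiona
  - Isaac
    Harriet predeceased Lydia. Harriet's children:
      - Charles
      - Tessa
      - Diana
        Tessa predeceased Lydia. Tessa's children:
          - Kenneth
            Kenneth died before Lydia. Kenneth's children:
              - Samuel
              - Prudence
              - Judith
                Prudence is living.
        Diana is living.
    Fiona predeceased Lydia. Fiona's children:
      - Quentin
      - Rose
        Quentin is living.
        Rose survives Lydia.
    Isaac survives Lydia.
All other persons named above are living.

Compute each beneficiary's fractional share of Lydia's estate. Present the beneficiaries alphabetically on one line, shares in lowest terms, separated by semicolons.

Charles 1/9; Diana 1/9; Isaac 1/3; Judith 1/27; Prudence 1/27; Quentin 1/6; Rose 1/6; Samuel 1/27

There is no surviving spouse, so the entire estate passes to Lydia's descendants per stirpes.
The estate is divided into 3 equal shares of 1/3 among Harriet, Fiona, Isaac.
Harriet predeceased; the 1/3 allotted to Harriet's branch passes to Harriet's issue by representation.
The 1/3 is divided into 3 equal shares of 1/9 among Charles, Tessa, Diana.
Charles is living and takes 1/9.
Tessa predeceased; the 1/9 allotted to Tessa's branch passes to Tessa's issue by representation.
Kenneth's line is the sole branch at this level, so the full 1/9 passes to Kenneth's issue by representation.
The 1/9 is divided into 3 equal shares of 1/27 among Samuel, Prudence, Judith.
Samuel is living and takes 1/27.
Prudence is living and takes 1/27.
Judith is living and takes 1/27.
Diana is living and takes 1/9.
Fiona predeceased; the 1/3 allotted to Fiona's branch passes to Fiona's issue by representation.
The 1/3 is divided into 2 equal shares of 1/6 among Quentin, Rose.
Quentin is living and takes 1/6.
Rose is living and takes 1/6.
Isaac is living and takes 1/3.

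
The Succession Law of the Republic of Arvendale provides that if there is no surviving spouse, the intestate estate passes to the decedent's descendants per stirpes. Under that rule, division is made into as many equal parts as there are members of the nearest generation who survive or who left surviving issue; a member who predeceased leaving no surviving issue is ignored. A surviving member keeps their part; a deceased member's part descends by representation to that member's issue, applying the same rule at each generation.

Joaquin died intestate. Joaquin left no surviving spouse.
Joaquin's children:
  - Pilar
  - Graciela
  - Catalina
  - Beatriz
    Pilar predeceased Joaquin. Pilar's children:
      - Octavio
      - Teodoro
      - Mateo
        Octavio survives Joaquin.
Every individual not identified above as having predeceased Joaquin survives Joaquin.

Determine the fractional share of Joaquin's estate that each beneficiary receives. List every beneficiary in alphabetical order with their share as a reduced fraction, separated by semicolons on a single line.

There is no surviving spouse, so the entire estate passes to Joaquin's descendants per stirpes.
The estate is divided into 4 equal shares of 1/4 among Pilar, Graciela, Catalina, Beatriz.
Pilar predeceased; the 1/4 allotted to Pilar's branch passes to Pilar's issue by representation.
The 1/4 is divided into 3 equal shares of 1/12 among Octavio, Teodoro, Mateo.
Octavio is living and takes 1/12.
Teodoro is living and takes 1/12.
Mateo is living and takes 1/12.
Graciela is living and takes 1/4.
Catalina is living and takes 1/4.
Beatriz is living and takes 1/4.

Beatriz 1/4; Catalina 1/4; Graciela 1/4; Mateo 1/12; Octavio 1/12; Teodoro 1/12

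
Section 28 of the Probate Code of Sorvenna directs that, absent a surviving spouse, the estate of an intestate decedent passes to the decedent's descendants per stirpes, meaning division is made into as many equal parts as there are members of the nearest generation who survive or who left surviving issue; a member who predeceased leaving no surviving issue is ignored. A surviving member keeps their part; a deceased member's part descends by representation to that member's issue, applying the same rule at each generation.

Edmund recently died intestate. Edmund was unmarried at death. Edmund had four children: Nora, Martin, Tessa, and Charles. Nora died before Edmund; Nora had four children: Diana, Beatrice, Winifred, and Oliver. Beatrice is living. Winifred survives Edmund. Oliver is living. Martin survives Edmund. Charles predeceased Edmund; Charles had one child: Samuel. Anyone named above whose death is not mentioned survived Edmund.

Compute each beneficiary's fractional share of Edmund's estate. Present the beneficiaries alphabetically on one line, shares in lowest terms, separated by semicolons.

Beatrice 1/16; Diana 1/16; Martin 1/4; Oliver 1/16; Samuel 1/4; Tessa 1/4; Winifred 1/16

There is no surviving spouse, so the entire estate passes to Edmund's descendants per stirpes.
The estate is divided into 4 equal shares of 1/4 among Nora, Martin, Tessa, Charles.
Nora predeceased; the 1/4 allotted to Nora's branch passes to Nora's issue by representation.
The 1/4 is divided into 4 equal shares of 1/16 among Diana, Beatrice, Winifred, Oliver.
Diana is living and takes 1/16.
Beatrice is living and takes 1/16.
Winifred is living and takes 1/16.
Oliver is living and takes 1/16.
Martin is living and takes 1/4.
Tessa is living and takes 1/4.
Charles predeceased; the 1/4 allotted to Charles's branch passes to Charles's issue by representation.
Samuel is the sole taker at this level and receives the full 1/4.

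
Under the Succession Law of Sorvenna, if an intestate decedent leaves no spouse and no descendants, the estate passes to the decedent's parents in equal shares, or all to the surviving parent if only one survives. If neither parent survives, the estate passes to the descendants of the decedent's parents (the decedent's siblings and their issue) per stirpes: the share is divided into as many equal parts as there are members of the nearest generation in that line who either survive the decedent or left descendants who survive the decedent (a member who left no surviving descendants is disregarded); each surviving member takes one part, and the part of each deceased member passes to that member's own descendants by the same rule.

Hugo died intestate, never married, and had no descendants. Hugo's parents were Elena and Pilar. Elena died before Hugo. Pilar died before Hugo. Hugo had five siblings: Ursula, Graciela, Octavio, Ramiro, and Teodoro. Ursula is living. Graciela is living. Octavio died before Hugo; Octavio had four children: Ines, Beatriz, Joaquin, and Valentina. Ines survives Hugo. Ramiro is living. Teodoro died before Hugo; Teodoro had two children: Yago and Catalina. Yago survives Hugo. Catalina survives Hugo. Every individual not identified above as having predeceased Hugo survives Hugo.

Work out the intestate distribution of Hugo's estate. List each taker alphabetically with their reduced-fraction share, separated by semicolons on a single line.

Beatriz 1/20; Catalina 1/10; Graciela 1/5; Ines 1/20; Joaquin 1/20; Ramiro 1/5; Ursula 1/5; Valentina 1/20; Yago 1/10

Neither parent survives and there are no descendants, so the estate passes to Hugo's siblings and their issue per stirpes.
The estate is divided into 5 equal shares of 1/5 among Ursula, Graciela, Octavio, Ramiro, Teodoro.
Ursula is living and takes 1/5.
Graciela is living and takes 1/5.
Octavio predeceased; the 1/5 allotted to Octavio's branch passes to Octavio's issue by representation.
The 1/5 is divided into 4 equal shares of 1/20 among Ines, Beatriz, Joaquin, Valentina.
Ines is living and takes 1/20.
Beatriz is living and takes 1/20.
Joaquin is living and takes 1/20.
Valentina is living and takes 1/20.
Ramiro is living and takes 1/5.
Teodoro predeceased; the 1/5 allotted to Teodoro's branch passes to Teodoro's issue by representation.
The 1/5 is divided into 2 equal shares of 1/10 among Yago, Catalina.
Yago is living and takes 1/10.
Catalina is living and takes 1/10.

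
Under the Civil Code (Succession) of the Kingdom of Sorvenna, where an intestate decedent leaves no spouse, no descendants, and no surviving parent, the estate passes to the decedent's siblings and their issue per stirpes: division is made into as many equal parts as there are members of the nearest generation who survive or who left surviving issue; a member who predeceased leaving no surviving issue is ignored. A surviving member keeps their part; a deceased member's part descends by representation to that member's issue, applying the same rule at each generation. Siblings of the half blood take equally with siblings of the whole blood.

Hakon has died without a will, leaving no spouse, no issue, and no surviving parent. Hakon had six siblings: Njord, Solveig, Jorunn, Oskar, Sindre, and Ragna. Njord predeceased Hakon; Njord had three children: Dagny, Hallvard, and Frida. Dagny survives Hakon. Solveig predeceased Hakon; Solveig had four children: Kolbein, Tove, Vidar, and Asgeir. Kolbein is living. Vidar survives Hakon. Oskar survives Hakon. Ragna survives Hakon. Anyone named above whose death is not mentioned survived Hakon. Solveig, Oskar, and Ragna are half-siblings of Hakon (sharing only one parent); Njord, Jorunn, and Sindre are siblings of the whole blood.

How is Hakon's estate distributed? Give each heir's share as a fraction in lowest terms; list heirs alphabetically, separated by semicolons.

Asgeir 1/24; Dagny 1/18; Frida 1/18; Hallvard 1/18; Jorunn 1/6; Kolbein 1/24; Oskar 1/6; Ragna 1/6; Sindre 1/6; Tove 1/24; Vidar 1/24

No spouse, descendants, or parent survives, so the estate passes to Hakon's siblings per stirpes.
Half-blood and whole-blood siblings take equally under the stated rule.
The estate is divided into 6 equal shares of 1/6 among Njord, Solveig, Jorunn, Oskar, Sindre, Ragna.
Njord predeceased; the 1/6 allotted to Njord's branch passes to Njord's issue by representation.
The 1/6 is divided into 3 equal shares of 1/18 among Dagny, Hallvard, Frida.
Dagny is living and takes 1/18.
Hallvard is living and takes 1/18.
Frida is living and takes 1/18.
Solveig predeceased; the 1/6 allotted to Solveig's branch passes to Solveig's issue by representation.
The 1/6 is divided into 4 equal shares of 1/24 among Kolbein, Tove, Vidar, Asgeir.
Kolbein is living and takes 1/24.
Tove is living and takes 1/24.
Vidar is living and takes 1/24.
Asgeir is living and takes 1/24.
Jorunn is living and takes 1/6.
Oskar is living and takes 1/6.
Sindre is living and takes 1/6.
Ragna is living and takes 1/6.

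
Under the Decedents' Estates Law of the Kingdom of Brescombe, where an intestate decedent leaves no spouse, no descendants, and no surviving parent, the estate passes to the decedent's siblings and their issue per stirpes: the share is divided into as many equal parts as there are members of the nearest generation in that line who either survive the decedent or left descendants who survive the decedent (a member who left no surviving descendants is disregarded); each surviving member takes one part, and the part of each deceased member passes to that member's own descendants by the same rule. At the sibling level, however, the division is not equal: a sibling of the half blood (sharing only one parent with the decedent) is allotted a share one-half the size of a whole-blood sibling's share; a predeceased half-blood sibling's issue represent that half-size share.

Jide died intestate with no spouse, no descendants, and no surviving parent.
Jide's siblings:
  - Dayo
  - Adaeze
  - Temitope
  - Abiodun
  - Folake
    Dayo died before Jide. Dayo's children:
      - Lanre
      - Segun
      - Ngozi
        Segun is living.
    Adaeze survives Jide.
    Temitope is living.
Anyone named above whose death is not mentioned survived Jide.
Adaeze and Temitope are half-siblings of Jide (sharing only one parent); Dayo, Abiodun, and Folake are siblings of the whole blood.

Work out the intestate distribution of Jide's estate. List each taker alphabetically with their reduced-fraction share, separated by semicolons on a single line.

No spouse, descendants, or parent survives, so the estate passes to Jide's siblings per stirpes.
Half-blood siblings count for one-half the weight of whole-blood siblings at the initial division.
Dividing 1 in proportion to weights (total weight 4): Dayo (weight 1) → 1/4; Adaeze (weight 1/2) → 1/8; Temitope (weight 1/2) → 1/8; Abiodun (weight 1) → 1/4; Folake (weight 1) → 1/4.
Dayo predeceased; the 1/4 allotted to Dayo's branch passes to Dayo's issue by representation.
The 1/4 is divided into 3 equal shares of 1/12 among Lanre, Segun, Ngozi.
Lanre is living and takes 1/12.
Segun is living and takes 1/12.
Ngozi is living and takes 1/12.
Adaeze is living and takes 1/8.
Temitope is living and takes 1/8.
Abiodun is living and takes 1/4.
Folake is living and takes 1/4.

Abiodun 1/4; Adaeze 1/8; Folake 1/4; Lanre 1/12; Ngozi 1/12; Segun 1/12; Temitope 1/8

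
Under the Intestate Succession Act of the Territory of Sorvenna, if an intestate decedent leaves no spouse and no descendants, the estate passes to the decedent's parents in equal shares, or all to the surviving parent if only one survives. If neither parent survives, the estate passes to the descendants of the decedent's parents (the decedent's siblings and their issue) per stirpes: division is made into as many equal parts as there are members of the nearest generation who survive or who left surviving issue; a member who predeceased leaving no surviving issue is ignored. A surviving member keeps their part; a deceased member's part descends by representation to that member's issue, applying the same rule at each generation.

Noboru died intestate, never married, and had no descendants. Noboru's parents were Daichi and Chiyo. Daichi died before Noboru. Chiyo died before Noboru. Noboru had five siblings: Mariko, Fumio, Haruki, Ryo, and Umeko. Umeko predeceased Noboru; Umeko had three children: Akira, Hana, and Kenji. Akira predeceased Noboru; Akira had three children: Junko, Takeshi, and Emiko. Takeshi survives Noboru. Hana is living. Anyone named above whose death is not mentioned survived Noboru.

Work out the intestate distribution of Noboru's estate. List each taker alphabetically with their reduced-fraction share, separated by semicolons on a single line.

Emiko 1/45; Fumio 1/5; Hana 1/15; Haruki 1/5; Junko 1/45; Kenji 1/15; Mariko 1/5; Ryo 1/5; Takeshi 1/45

Neither parent survives and there are no descendants, so the estate passes to Noboru's siblings and their issue per stirpes.
The estate is divided into 5 equal shares of 1/5 among Mariko, Fumio, Haruki, Ryo, Umeko.
Mariko is living and takes 1/5.
Fumio is living and takes 1/5.
Haruki is living and takes 1/5.
Ryo is living and takes 1/5.
Umeko predeceased; the 1/5 allotted to Umeko's branch passes to Umeko's issue by representation.
The 1/5 is divided into 3 equal shares of 1/15 among Akira, Hana, Kenji.
Akira predeceased; the 1/15 allotted to Akira's branch passes to Akira's issue by representation.
The 1/15 is divided into 3 equal shares of 1/45 among Junko, Takeshi, Emiko.
Junko is living and takes 1/45.
Takeshi is living and takes 1/45.
Emiko is living and takes 1/45.
Hana is living and takes 1/15.
Kenji is living and takes 1/15.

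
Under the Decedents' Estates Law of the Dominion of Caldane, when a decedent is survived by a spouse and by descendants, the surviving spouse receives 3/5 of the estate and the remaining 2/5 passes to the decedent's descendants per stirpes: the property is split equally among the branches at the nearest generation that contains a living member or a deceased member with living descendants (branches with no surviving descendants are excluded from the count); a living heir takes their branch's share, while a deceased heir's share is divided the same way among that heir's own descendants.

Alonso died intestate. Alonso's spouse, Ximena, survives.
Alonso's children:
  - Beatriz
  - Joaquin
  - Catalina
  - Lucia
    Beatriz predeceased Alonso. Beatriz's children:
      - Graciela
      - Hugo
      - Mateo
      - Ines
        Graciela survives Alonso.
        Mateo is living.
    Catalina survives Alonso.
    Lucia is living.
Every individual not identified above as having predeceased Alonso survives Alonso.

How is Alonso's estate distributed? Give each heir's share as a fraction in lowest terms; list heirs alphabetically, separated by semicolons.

Ximena, as surviving spouse, takes 3/5.
The remaining 2/5 passes to Alonso's descendants per stirpes.
The 2/5 is divided into 4 equal shares of 1/10 among Beatriz, Joaquin, Catalina, Lucia.
Beatriz predeceased; the 1/10 allotted to Beatriz's branch passes to Beatriz's issue by representation.
The 1/10 is divided into 4 equal shares of 1/40 among Graciela, Hugo, Mateo, Ines.
Graciela is living and takes 1/40.
Hugo is living and takes 1/40.
Mateo is living and takes 1/40.
Ines is living and takes 1/40.
Joaquin is living and takes 1/10.
Catalina is living and takes 1/10.
Lucia is living and takes 1/10.

Catalina 1/10; Graciela 1/40; Hugo 1/40; Ines 1/40; Joaquin 1/10; Lucia 1/10; Mateo 1/40; Ximena 3/5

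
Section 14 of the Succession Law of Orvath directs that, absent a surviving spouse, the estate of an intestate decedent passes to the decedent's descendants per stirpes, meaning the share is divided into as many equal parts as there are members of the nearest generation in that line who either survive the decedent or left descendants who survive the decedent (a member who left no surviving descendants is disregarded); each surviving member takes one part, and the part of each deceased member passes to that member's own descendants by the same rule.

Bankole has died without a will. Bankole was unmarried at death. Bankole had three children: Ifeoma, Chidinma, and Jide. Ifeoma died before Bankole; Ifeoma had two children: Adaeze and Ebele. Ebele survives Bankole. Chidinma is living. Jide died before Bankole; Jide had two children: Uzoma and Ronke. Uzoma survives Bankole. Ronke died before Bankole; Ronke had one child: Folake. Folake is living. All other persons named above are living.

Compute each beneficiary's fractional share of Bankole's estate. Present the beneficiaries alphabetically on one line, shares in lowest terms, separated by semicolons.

There is no surviving spouse, so the entire estate passes to Bankole's descendants per stirpes.
The estate is divided into 3 equal shares of 1/3 among Ifeoma, Chidinma, Jide.
Ifeoma predeceased; the 1/3 allotted to Ifeoma's branch passes to Ifeoma's issue by representation.
The 1/3 is divided into 2 equal shares of 1/6 among Adaeze, Ebele.
Adaeze is living and takes 1/6.
Ebele is living and takes 1/6.
Chidinma is living and takes 1/3.
Jide predeceased; the 1/3 allotted to Jide's branch passes to Jide's issue by representation.
The 1/3 is divided into 2 equal shares of 1/6 among Uzoma, Ronke.
Uzoma is living and takes 1/6.
Ronke predeceased; the 1/6 allotted to Ronke's branch passes to Ronke's issue by representation.
Folake is the sole taker at this level and receives the full 1/6.

Adaeze 1/6; Chidinma 1/3; Ebele 1/6; Folake 1/6; Uzoma 1/6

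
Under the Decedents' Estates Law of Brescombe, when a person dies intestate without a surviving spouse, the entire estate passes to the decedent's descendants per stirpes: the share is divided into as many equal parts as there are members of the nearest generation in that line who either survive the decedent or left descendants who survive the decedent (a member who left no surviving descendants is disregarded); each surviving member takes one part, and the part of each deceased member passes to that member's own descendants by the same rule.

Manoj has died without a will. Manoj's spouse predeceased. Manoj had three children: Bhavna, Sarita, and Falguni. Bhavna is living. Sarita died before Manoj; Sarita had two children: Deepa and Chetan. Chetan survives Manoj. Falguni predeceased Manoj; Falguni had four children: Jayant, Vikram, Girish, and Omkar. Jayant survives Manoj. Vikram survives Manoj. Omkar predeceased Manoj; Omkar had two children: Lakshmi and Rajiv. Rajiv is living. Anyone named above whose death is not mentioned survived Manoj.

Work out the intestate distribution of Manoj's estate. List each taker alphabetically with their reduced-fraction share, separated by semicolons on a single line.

There is no surviving spouse, so the entire estate passes to Manoj's descendants per stirpes.
The estate is divided into 3 equal shares of 1/3 among Bhavna, Sarita, Falguni.
Bhavna is living and takes 1/3.
Sarita predeceased; the 1/3 allotted to Sarita's branch passes to Sarita's issue by representation.
The 1/3 is divided into 2 equal shares of 1/6 among Deepa, Chetan.
Deepa is living and takes 1/6.
Chetan is living and takes 1/6.
Falguni predeceased; the 1/3 allotted to Falguni's branch passes to Falguni's issue by representation.
The 1/3 is divided into 4 equal shares of 1/12 among Jayant, Vikram, Girish, Omkar.
Jayant is living and takes 1/12.
Vikram is living and takes 1/12.
Girish is living and takes 1/12.
Omkar predeceased; the 1/12 allotted to Omkar's branch passes to Omkar's issue by representation.
The 1/12 is divided into 2 equal shares of 1/24 among Lakshmi, Rajiv.
Lakshmi is living and takes 1/24.
Rajiv is living and takes 1/24.

Bhavna 1/3; Chetan 1/6; Deepa 1/6; Girish 1/12; Jayant 1/12; Lakshmi 1/24; Rajiv 1/24; Vikram 1/12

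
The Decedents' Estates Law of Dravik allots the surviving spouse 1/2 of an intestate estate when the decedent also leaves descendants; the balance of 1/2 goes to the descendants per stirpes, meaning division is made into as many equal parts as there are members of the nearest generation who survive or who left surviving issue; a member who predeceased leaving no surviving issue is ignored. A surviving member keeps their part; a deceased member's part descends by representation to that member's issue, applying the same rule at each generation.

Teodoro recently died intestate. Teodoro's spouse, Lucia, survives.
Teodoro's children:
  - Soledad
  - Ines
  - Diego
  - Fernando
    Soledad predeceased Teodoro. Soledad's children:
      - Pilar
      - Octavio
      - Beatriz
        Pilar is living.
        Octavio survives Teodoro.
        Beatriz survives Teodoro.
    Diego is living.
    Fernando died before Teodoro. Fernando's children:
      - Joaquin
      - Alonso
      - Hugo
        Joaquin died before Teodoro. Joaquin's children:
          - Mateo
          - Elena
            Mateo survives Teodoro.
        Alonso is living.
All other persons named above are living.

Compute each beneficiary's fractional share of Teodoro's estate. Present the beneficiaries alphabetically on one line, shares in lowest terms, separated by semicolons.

Alonso 1/24; Beatriz 1/24; Diego 1/8; Elena 1/48; Hugo 1/24; Ines 1/8; Lucia 1/2; Mateo 1/48; Octavio 1/24; Pilar 1/24

Lucia, as surviving spouse, takes 1/2.
The remaining 1/2 passes to Teodoro's descendants per stirpes.
The 1/2 is divided into 4 equal shares of 1/8 among Soledad, Ines, Diego, Fernando.
Soledad predeceased; the 1/8 allotted to Soledad's branch passes to Soledad's issue by representation.
The 1/8 is divided into 3 equal shares of 1/24 among Pilar, Octavio, Beatriz.
Pilar is living and takes 1/24.
Octavio is living and takes 1/24.
Beatriz is living and takes 1/24.
Ines is living and takes 1/8.
Diego is living and takes 1/8.
Fernando predeceased; the 1/8 allotted to Fernando's branch passes to Fernando's issue by representation.
The 1/8 is divided into 3 equal shares of 1/24 among Joaquin, Alonso, Hugo.
Joaquin predeceased; the 1/24 allotted to Joaquin's branch passes to Joaquin's issue by representation.
The 1/24 is divided into 2 equal shares of 1/48 among Mateo, Elena.
Mateo is living and takes 1/48.
Elena is living and takes 1/48.
Alonso is living and takes 1/24.
Hugo is living and takes 1/24.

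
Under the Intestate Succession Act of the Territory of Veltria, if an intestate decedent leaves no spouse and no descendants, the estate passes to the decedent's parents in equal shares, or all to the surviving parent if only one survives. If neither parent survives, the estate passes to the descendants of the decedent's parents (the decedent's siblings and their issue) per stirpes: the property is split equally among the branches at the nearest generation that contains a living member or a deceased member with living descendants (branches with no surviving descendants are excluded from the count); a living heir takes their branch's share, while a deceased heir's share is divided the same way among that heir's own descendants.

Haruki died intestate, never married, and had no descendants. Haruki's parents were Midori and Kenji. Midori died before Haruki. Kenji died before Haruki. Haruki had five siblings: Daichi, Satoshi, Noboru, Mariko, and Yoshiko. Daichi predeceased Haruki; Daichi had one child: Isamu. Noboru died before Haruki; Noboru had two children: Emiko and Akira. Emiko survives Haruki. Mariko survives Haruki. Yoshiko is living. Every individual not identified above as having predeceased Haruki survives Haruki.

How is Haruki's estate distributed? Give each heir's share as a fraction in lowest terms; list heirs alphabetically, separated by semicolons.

Neither parent survives and there are no descendants, so the estate passes to Haruki's siblings and their issue per stirpes.
The estate is divided into 5 equal shares of 1/5 among Daichi, Satoshi, Noboru, Mariko, Yoshiko.
Daichi predeceased; the 1/5 allotted to Daichi's branch passes to Daichi's issue by representation.
Isamu is the sole taker at this level and receives the full 1/5.
Satoshi is living and takes 1/5.
Noboru predeceased; the 1/5 allotted to Noboru's branch passes to Noboru's issue by representation.
The 1/5 is divided into 2 equal shares of 1/10 among Emiko, Akira.
Emiko is living and takes 1/10.
Akira is living and takes 1/10.
Mariko is living and takes 1/5.
Yoshiko is living and takes 1/5.

Akira 1/10; Emiko 1/10; Isamu 1/5; Mariko 1/5; Satoshi 1/5; Yoshiko 1/5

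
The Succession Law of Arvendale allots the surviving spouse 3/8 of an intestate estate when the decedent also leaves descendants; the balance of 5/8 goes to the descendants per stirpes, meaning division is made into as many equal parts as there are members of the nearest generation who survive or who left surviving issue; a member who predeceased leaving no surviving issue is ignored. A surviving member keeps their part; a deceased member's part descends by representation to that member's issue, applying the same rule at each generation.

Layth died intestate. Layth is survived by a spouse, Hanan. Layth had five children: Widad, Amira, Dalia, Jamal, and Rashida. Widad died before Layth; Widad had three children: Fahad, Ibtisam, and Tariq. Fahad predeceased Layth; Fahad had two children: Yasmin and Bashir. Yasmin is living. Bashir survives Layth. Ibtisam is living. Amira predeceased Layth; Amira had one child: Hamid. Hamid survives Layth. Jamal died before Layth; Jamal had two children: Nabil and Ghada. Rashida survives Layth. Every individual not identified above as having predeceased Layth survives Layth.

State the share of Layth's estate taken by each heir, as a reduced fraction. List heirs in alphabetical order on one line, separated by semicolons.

Hanan, as surviving spouse, takes 3/8.
The remaining 5/8 passes to Layth's descendants per stirpes.
The 5/8 is divided into 5 equal shares of 1/8 among Widad, Amira, Dalia, Jamal, Rashida.
Widad predeceased; the 1/8 allotted to Widad's branch passes to Widad's issue by representation.
The 1/8 is divided into 3 equal shares of 1/24 among Fahad, Ibtisam, Tariq.
Fahad predeceased; the 1/24 allotted to Fahad's branch passes to Fahad's issue by representation.
The 1/24 is divided into 2 equal shares of 1/48 among Yasmin, Bashir.
Yasmin is living and takes 1/48.
Bashir is living and takes 1/48.
Ibtisam is living and takes 1/24.
Tariq is living and takes 1/24.
Amira predeceased; the 1/8 allotted to Amira's branch passes to Amira's issue by representation.
Hamid is the sole taker at this level and receives the full 1/8.
Dalia is living and takes 1/8.
Jamal predeceased; the 1/8 allotted to Jamal's branch passes to Jamal's issue by representation.
The 1/8 is divided into 2 equal shares of 1/16 among Nabil, Ghada.
Nabil is living and takes 1/16.
Ghada is living and takes 1/16.
Rashida is living and takes 1/8.

Bashir 1/48; Dalia 1/8; Ghada 1/16; Hamid 1/8; Hanan 3/8; Ibtisam 1/24; Nabil 1/16; Rashida 1/8; Tariq 1/24; Yasmin 1/48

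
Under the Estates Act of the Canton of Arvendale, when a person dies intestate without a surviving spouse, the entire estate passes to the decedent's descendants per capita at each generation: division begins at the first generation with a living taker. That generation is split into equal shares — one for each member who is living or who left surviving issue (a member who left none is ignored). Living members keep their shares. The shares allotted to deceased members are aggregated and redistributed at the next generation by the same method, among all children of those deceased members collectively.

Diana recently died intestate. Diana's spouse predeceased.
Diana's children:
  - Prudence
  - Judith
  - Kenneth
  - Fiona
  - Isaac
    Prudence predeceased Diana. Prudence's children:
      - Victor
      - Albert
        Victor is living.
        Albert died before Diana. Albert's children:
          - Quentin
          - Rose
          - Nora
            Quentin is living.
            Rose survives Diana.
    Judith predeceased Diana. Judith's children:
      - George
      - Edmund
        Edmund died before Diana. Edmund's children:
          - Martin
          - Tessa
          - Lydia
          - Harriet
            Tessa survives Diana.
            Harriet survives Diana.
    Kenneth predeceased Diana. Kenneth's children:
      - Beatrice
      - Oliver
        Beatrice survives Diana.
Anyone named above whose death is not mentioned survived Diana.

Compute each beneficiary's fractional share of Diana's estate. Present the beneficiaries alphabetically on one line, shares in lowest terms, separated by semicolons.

There is no surviving spouse, so the entire estate passes to Diana's descendants per capita at each generation.
At generation 1 (Prudence, Judith, Kenneth, Fiona, Isaac) there are 5 shares of (1)/5 = 1/5 each.
Living: Fiona and Isaac — each takes 1/5.
Deceased: Prudence, Judith, and Kenneth. Their combined 3/5 is pooled and carried to generation 2.
At generation 2 (Victor, Albert, George, Edmund, Beatrice, Oliver) there are 6 shares of (3/5)/6 = 1/10 each.
Living: Victor, George, Beatrice, and Oliver — each takes 1/10.
Deceased: Albert and Edmund. Their combined 1/5 is pooled and carried to generation 3.
At generation 3 (Quentin, Rose, Nora, Martin, Tessa, Lydia, Harriet) there are 7 shares of (1/5)/7 = 1/35 each.
Living: Quentin, Rose, Nora, Martin, Tessa, Lydia, and Harriet — each takes 1/35.

Beatrice 1/10; Fiona 1/5; George 1/10; Harriet 1/35; Isaac 1/5; Lydia 1/35; Martin 1/35; Nora 1/35; Oliver 1/10; Quentin 1/35; Rose 1/35; Tessa 1/35; Victor 1/10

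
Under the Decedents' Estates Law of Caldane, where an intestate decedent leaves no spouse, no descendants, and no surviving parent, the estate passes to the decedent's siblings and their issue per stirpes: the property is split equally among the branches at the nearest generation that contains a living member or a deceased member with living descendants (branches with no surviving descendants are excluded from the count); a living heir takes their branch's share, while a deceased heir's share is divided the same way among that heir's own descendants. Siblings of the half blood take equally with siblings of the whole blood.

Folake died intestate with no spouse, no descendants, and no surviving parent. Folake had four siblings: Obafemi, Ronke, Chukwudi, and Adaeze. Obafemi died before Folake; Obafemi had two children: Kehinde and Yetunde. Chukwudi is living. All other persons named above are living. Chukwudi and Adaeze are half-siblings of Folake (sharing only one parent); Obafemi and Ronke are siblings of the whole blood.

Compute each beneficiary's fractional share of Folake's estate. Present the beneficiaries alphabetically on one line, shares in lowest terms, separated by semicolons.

No spouse, descendants, or parent survives, so the estate passes to Folake's siblings per stirpes.
Half-blood and whole-blood siblings take equally under the stated rule.
The estate is divided into 4 equal shares of 1/4 among Obafemi, Ronke, Chukwudi, Adaeze.
Obafemi predeceased; the 1/4 allotted to Obafemi's branch passes to Obafemi's issue by representation.
The 1/4 is divided into 2 equal shares of 1/8 among Kehinde, Yetunde.
Kehinde is living and takes 1/8.
Yetunde is living and takes 1/8.
Ronke is living and takes 1/4.
Chukwudi is living and takes 1/4.
Adaeze is living and takes 1/4.

Adaeze 1/4; Chukwudi 1/4; Kehinde 1/8; Ronke 1/4; Yetunde 1/8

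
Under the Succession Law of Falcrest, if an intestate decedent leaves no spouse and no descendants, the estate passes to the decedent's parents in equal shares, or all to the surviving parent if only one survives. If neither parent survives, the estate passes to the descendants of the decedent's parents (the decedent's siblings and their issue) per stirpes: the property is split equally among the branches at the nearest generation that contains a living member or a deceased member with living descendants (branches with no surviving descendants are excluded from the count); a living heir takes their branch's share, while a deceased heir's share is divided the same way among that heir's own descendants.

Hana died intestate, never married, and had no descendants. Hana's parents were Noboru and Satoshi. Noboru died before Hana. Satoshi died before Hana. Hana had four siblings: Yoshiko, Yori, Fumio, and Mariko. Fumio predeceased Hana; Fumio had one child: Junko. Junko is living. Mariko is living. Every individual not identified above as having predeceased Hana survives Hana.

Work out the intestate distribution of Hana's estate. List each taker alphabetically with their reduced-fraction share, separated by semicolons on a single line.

Neither parent survives and there are no descendants, so the estate passes to Hana's siblings and their issue per stirpes.
The estate is divided into 4 equal shares of 1/4 among Yoshiko, Yori, Fumio, Mariko.
Yoshiko is living and takes 1/4.
Yori is living and takes 1/4.
Fumio predeceased; the 1/4 allotted to Fumio's branch passes to Fumio's issue by representation.
Junko is the sole taker at this level and receives the full 1/4.
Mariko is living and takes 1/4.

Junko 1/4; Mariko 1/4; Yori 1/4; Yoshiko 1/4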